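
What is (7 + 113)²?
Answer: 14400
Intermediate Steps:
(7 + 113)² = 120² = 14400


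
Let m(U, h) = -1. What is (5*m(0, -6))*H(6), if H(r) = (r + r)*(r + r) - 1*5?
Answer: -695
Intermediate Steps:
H(r) = -5 + 4*r² (H(r) = (2*r)*(2*r) - 5 = 4*r² - 5 = -5 + 4*r²)
(5*m(0, -6))*H(6) = (5*(-1))*(-5 + 4*6²) = -5*(-5 + 4*36) = -5*(-5 + 144) = -5*139 = -695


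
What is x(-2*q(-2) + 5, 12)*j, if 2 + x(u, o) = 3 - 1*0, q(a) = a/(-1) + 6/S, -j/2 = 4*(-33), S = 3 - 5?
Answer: 264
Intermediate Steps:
S = -2
j = 264 (j = -8*(-33) = -2*(-132) = 264)
q(a) = -3 - a (q(a) = a/(-1) + 6/(-2) = a*(-1) + 6*(-½) = -a - 3 = -3 - a)
x(u, o) = 1 (x(u, o) = -2 + (3 - 1*0) = -2 + (3 + 0) = -2 + 3 = 1)
x(-2*q(-2) + 5, 12)*j = 1*264 = 264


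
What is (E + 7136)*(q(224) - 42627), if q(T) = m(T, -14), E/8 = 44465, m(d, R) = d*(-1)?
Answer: -15548742456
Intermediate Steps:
m(d, R) = -d
E = 355720 (E = 8*44465 = 355720)
q(T) = -T
(E + 7136)*(q(224) - 42627) = (355720 + 7136)*(-1*224 - 42627) = 362856*(-224 - 42627) = 362856*(-42851) = -15548742456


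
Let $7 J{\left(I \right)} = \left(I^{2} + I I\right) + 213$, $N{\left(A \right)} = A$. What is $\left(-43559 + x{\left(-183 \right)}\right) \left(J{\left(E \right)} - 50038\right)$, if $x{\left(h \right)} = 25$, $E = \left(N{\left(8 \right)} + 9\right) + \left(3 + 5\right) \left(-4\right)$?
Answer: $\frac{15219617002}{7} \approx 2.1742 \cdot 10^{9}$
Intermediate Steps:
$E = -15$ ($E = \left(8 + 9\right) + \left(3 + 5\right) \left(-4\right) = 17 + 8 \left(-4\right) = 17 - 32 = -15$)
$J{\left(I \right)} = \frac{213}{7} + \frac{2 I^{2}}{7}$ ($J{\left(I \right)} = \frac{\left(I^{2} + I I\right) + 213}{7} = \frac{\left(I^{2} + I^{2}\right) + 213}{7} = \frac{2 I^{2} + 213}{7} = \frac{213 + 2 I^{2}}{7} = \frac{213}{7} + \frac{2 I^{2}}{7}$)
$\left(-43559 + x{\left(-183 \right)}\right) \left(J{\left(E \right)} - 50038\right) = \left(-43559 + 25\right) \left(\left(\frac{213}{7} + \frac{2 \left(-15\right)^{2}}{7}\right) - 50038\right) = - 43534 \left(\left(\frac{213}{7} + \frac{2}{7} \cdot 225\right) - 50038\right) = - 43534 \left(\left(\frac{213}{7} + \frac{450}{7}\right) - 50038\right) = - 43534 \left(\frac{663}{7} - 50038\right) = \left(-43534\right) \left(- \frac{349603}{7}\right) = \frac{15219617002}{7}$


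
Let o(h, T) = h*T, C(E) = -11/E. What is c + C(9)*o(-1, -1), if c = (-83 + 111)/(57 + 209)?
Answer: -191/171 ≈ -1.1170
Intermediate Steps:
c = 2/19 (c = 28/266 = 28*(1/266) = 2/19 ≈ 0.10526)
o(h, T) = T*h
c + C(9)*o(-1, -1) = 2/19 + (-11/9)*(-1*(-1)) = 2/19 - 11*⅑*1 = 2/19 - 11/9*1 = 2/19 - 11/9 = -191/171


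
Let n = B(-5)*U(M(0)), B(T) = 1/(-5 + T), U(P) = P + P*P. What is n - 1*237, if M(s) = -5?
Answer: -239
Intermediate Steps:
U(P) = P + P**2
n = -2 (n = (-5*(1 - 5))/(-5 - 5) = (-5*(-4))/(-10) = -1/10*20 = -2)
n - 1*237 = -2 - 1*237 = -2 - 237 = -239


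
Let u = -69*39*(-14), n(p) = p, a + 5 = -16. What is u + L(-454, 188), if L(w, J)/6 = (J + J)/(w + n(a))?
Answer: 17892894/475 ≈ 37669.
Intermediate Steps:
a = -21 (a = -5 - 16 = -21)
L(w, J) = 12*J/(-21 + w) (L(w, J) = 6*((J + J)/(w - 21)) = 6*((2*J)/(-21 + w)) = 6*(2*J/(-21 + w)) = 12*J/(-21 + w))
u = 37674 (u = -2691*(-14) = 37674)
u + L(-454, 188) = 37674 + 12*188/(-21 - 454) = 37674 + 12*188/(-475) = 37674 + 12*188*(-1/475) = 37674 - 2256/475 = 17892894/475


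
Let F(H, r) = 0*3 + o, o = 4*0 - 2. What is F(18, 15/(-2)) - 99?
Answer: -101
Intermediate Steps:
o = -2 (o = 0 - 2 = -2)
F(H, r) = -2 (F(H, r) = 0*3 - 2 = 0 - 2 = -2)
F(18, 15/(-2)) - 99 = -2 - 99 = -101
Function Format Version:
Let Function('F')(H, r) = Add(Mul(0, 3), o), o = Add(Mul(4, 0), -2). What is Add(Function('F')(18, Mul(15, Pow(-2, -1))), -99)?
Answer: -101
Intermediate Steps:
o = -2 (o = Add(0, -2) = -2)
Function('F')(H, r) = -2 (Function('F')(H, r) = Add(Mul(0, 3), -2) = Add(0, -2) = -2)
Add(Function('F')(18, Mul(15, Pow(-2, -1))), -99) = Add(-2, -99) = -101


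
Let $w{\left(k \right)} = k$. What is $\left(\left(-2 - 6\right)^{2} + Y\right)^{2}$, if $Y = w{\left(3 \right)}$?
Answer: $4489$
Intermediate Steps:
$Y = 3$
$\left(\left(-2 - 6\right)^{2} + Y\right)^{2} = \left(\left(-2 - 6\right)^{2} + 3\right)^{2} = \left(\left(-8\right)^{2} + 3\right)^{2} = \left(64 + 3\right)^{2} = 67^{2} = 4489$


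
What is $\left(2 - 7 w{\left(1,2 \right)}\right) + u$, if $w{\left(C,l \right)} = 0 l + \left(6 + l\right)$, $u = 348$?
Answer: $294$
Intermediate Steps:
$w{\left(C,l \right)} = 6 + l$ ($w{\left(C,l \right)} = 0 + \left(6 + l\right) = 6 + l$)
$\left(2 - 7 w{\left(1,2 \right)}\right) + u = \left(2 - 7 \left(6 + 2\right)\right) + 348 = \left(2 - 56\right) + 348 = -54 + 348 = 294$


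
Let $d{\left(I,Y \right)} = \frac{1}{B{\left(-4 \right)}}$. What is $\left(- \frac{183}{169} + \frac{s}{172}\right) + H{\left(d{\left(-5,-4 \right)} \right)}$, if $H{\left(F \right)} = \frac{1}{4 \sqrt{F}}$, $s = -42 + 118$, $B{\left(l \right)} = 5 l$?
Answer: $- \frac{4658}{7267} - \frac{i \sqrt{5}}{2} \approx -0.64098 - 1.118 i$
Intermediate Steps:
$d{\left(I,Y \right)} = - \frac{1}{20}$ ($d{\left(I,Y \right)} = \frac{1}{5 \left(-4\right)} = \frac{1}{-20} = - \frac{1}{20}$)
$s = 76$
$H{\left(F \right)} = \frac{1}{4 \sqrt{F}}$
$\left(- \frac{183}{169} + \frac{s}{172}\right) + H{\left(d{\left(-5,-4 \right)} \right)} = \left(- \frac{183}{169} + \frac{76}{172}\right) + \frac{1}{4 \frac{i \sqrt{5}}{10}} = \left(\left(-183\right) \frac{1}{169} + 76 \cdot \frac{1}{172}\right) + \frac{\left(-2\right) i \sqrt{5}}{4} = \left(- \frac{183}{169} + \frac{19}{43}\right) - \frac{i \sqrt{5}}{2} = - \frac{4658}{7267} - \frac{i \sqrt{5}}{2}$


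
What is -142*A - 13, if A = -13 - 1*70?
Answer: 11773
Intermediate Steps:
A = -83 (A = -13 - 70 = -83)
-142*A - 13 = -142*(-83) - 13 = 11786 - 13 = 11773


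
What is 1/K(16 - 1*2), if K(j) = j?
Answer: 1/14 ≈ 0.071429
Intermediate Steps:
1/K(16 - 1*2) = 1/(16 - 1*2) = 1/(16 - 2) = 1/14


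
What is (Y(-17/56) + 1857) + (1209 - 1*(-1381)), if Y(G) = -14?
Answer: 4433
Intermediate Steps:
(Y(-17/56) + 1857) + (1209 - 1*(-1381)) = (-14 + 1857) + (1209 - 1*(-1381)) = 1843 + (1209 + 1381) = 1843 + 2590 = 4433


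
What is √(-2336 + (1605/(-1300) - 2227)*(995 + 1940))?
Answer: I*√4422530307/26 ≈ 2557.8*I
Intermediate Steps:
√(-2336 + (1605/(-1300) - 2227)*(995 + 1940)) = √(-2336 + (1605*(-1/1300) - 2227)*2935) = √(-2336 + (-321/260 - 2227)*2935) = √(-2336 - 579341/260*2935) = √(-2336 - 340073167/52) = √(-340194639/52) = I*√4422530307/26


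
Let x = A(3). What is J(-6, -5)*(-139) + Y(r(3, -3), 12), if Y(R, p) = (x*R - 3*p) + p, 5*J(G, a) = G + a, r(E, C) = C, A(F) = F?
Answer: 1364/5 ≈ 272.80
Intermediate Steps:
x = 3
J(G, a) = G/5 + a/5 (J(G, a) = (G + a)/5 = G/5 + a/5)
Y(R, p) = -2*p + 3*R (Y(R, p) = (3*R - 3*p) + p = (-3*p + 3*R) + p = -2*p + 3*R)
J(-6, -5)*(-139) + Y(r(3, -3), 12) = ((1/5)*(-6) + (1/5)*(-5))*(-139) + (-2*12 + 3*(-3)) = (-6/5 - 1)*(-139) + (-24 - 9) = -11/5*(-139) - 33 = 1529/5 - 33 = 1364/5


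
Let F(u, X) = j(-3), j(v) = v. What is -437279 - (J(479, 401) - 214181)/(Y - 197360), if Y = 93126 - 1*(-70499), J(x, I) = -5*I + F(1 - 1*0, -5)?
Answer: -4917274418/11245 ≈ -4.3729e+5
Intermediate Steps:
F(u, X) = -3
J(x, I) = -3 - 5*I (J(x, I) = -5*I - 3 = -3 - 5*I)
Y = 163625 (Y = 93126 + 70499 = 163625)
-437279 - (J(479, 401) - 214181)/(Y - 197360) = -437279 - ((-3 - 5*401) - 214181)/(163625 - 197360) = -437279 - ((-3 - 2005) - 214181)/(-33735) = -437279 - (-2008 - 214181)*(-1)/33735 = -437279 - (-216189)*(-1)/33735 = -437279 - 1*72063/11245 = -437279 - 72063/11245 = -4917274418/11245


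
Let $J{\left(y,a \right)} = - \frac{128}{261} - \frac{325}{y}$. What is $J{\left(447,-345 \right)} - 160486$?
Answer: $- \frac{6241187401}{38889} \approx -1.6049 \cdot 10^{5}$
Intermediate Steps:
$J{\left(y,a \right)} = - \frac{128}{261} - \frac{325}{y}$ ($J{\left(y,a \right)} = \left(-128\right) \frac{1}{261} - \frac{325}{y} = - \frac{128}{261} - \frac{325}{y}$)
$J{\left(447,-345 \right)} - 160486 = \left(- \frac{128}{261} - \frac{325}{447}\right) - 160486 = - \frac{47347}{38889} - 160486 = - \frac{6241187401}{38889}$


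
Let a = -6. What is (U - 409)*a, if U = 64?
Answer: 2070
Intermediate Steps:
(U - 409)*a = (64 - 409)*(-6) = -345*(-6) = 2070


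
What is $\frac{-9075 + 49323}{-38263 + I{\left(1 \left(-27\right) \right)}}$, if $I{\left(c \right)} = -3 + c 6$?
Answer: $- \frac{774}{739} \approx -1.0474$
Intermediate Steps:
$I{\left(c \right)} = -3 + 6 c$
$\frac{-9075 + 49323}{-38263 + I{\left(1 \left(-27\right) \right)}} = \frac{-9075 + 49323}{-38263 + \left(-3 + 6 \cdot 1 \left(-27\right)\right)} = \frac{40248}{-38263 + \left(-3 + 6 \left(-27\right)\right)} = \frac{40248}{-38263 - 165} = \frac{40248}{-38428} = 40248 \left(- \frac{1}{38428}\right) = - \frac{774}{739}$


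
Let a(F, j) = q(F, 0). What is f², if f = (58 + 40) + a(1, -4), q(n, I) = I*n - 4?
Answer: 8836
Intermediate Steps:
q(n, I) = -4 + I*n
a(F, j) = -4 (a(F, j) = -4 + 0*F = -4 + 0 = -4)
f = 94 (f = (58 + 40) - 4 = 98 - 4 = 94)
f² = 94² = 8836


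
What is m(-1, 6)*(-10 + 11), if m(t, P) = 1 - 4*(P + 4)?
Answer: -39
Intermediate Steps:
m(t, P) = -15 - 4*P (m(t, P) = 1 - 4*(4 + P) = 1 + (-16 - 4*P) = -15 - 4*P)
m(-1, 6)*(-10 + 11) = (-15 - 4*6)*(-10 + 11) = (-15 - 24)*1 = -39*1 = -39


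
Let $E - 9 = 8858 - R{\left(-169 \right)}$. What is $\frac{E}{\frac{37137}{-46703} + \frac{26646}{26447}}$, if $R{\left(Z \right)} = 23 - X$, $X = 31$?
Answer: $\frac{10961993888875}{262285899} \approx 41794.0$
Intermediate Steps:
$R{\left(Z \right)} = -8$ ($R{\left(Z \right)} = 23 - 31 = -8$)
$E = 8875$ ($E = 9 + \left(8858 - -8\right) = 9 + \left(8858 + 8\right) = 9 + 8866 = 8875$)
$\frac{E}{\frac{37137}{-46703} + \frac{26646}{26447}} = \frac{8875}{\frac{37137}{-46703} + \frac{26646}{26447}} = \frac{8875}{37137 \left(- \frac{1}{46703}\right) + 26646 \cdot \frac{1}{26447}} = \frac{8875}{- \frac{37137}{46703} + \frac{26646}{26447}} = \frac{8875}{\frac{262285899}{1235154241}} = 8875 \cdot \frac{1235154241}{262285899} = \frac{10961993888875}{262285899}$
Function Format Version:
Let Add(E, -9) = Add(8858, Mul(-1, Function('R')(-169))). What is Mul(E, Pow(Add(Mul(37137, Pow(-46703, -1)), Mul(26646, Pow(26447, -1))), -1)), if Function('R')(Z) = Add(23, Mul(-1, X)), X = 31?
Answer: Rational(10961993888875, 262285899) ≈ 41794.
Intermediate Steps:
Function('R')(Z) = -8 (Function('R')(Z) = Add(23, Mul(-1, 31)) = Add(23, -31) = -8)
E = 8875 (E = Add(9, Add(8858, Mul(-1, -8))) = Add(9, Add(8858, 8)) = Add(9, 8866) = 8875)
Mul(E, Pow(Add(Mul(37137, Pow(-46703, -1)), Mul(26646, Pow(26447, -1))), -1)) = Mul(8875, Pow(Add(Mul(37137, Pow(-46703, -1)), Mul(26646, Pow(26447, -1))), -1)) = Mul(8875, Pow(Add(Mul(37137, Rational(-1, 46703)), Mul(26646, Rational(1, 26447))), -1)) = Mul(8875, Pow(Add(Rational(-37137, 46703), Rational(26646, 26447)), -1)) = Mul(8875, Pow(Rational(262285899, 1235154241), -1)) = Mul(8875, Rational(1235154241, 262285899)) = Rational(10961993888875, 262285899)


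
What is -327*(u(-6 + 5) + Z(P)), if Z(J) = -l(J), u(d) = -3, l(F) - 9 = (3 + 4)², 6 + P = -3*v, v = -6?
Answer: 19947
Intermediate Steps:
P = 12 (P = -6 - 3*(-6) = -6 + 18 = 12)
l(F) = 58 (l(F) = 9 + (3 + 4)² = 9 + 7² = 9 + 49 = 58)
Z(J) = -58 (Z(J) = -1*58 = -58)
-327*(u(-6 + 5) + Z(P)) = -327*(-3 - 58) = -327*(-61) = 19947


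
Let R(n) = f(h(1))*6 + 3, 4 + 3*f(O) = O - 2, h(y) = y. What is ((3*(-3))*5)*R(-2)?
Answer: 315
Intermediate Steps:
f(O) = -2 + O/3 (f(O) = -4/3 + (O - 2)/3 = -4/3 + (-2 + O)/3 = -4/3 + (-⅔ + O/3) = -2 + O/3)
R(n) = -7 (R(n) = (-2 + (⅓)*1)*6 + 3 = (-2 + ⅓)*6 + 3 = -5/3*6 + 3 = -10 + 3 = -7)
((3*(-3))*5)*R(-2) = ((3*(-3))*5)*(-7) = -9*5*(-7) = -45*(-7) = 315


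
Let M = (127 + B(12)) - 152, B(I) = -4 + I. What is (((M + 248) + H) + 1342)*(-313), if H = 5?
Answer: -493914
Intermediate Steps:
M = -17 (M = (127 + (-4 + 12)) - 152 = (127 + 8) - 152 = 135 - 152 = -17)
(((M + 248) + H) + 1342)*(-313) = (((-17 + 248) + 5) + 1342)*(-313) = ((231 + 5) + 1342)*(-313) = (236 + 1342)*(-313) = 1578*(-313) = -493914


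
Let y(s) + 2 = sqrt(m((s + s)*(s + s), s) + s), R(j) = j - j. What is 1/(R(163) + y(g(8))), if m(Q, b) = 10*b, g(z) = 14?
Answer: 1/75 + sqrt(154)/150 ≈ 0.096064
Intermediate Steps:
R(j) = 0
y(s) = -2 + sqrt(11)*sqrt(s) (y(s) = -2 + sqrt(10*s + s) = -2 + sqrt(11*s) = -2 + sqrt(11)*sqrt(s))
1/(R(163) + y(g(8))) = 1/(0 + (-2 + sqrt(11)*sqrt(14))) = 1/(0 + (-2 + sqrt(154))) = 1/(-2 + sqrt(154))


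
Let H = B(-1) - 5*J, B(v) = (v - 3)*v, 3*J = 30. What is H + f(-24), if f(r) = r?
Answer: -70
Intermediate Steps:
J = 10 (J = (1/3)*30 = 10)
B(v) = v*(-3 + v) (B(v) = (-3 + v)*v = v*(-3 + v))
H = -46 (H = -(-3 - 1) - 5*10 = -1*(-4) - 50 = 4 - 50 = -46)
H + f(-24) = -46 - 24 = -70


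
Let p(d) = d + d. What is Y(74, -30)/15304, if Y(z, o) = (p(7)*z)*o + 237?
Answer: -30843/15304 ≈ -2.0154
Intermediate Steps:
p(d) = 2*d
Y(z, o) = 237 + 14*o*z (Y(z, o) = ((2*7)*z)*o + 237 = (14*z)*o + 237 = 14*o*z + 237 = 237 + 14*o*z)
Y(74, -30)/15304 = (237 + 14*(-30)*74)/15304 = (237 - 31080)*(1/15304) = -30843*1/15304 = -30843/15304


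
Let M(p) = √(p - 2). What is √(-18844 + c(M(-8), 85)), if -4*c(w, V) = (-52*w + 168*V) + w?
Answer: √(-89656 + 51*I*√10)/2 ≈ 0.13465 + 149.71*I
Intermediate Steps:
M(p) = √(-2 + p)
c(w, V) = -42*V + 51*w/4 (c(w, V) = -((-52*w + 168*V) + w)/4 = -(-51*w + 168*V)/4 = -42*V + 51*w/4)
√(-18844 + c(M(-8), 85)) = √(-18844 + (-42*85 + 51*√(-2 - 8)/4)) = √(-18844 + (-3570 + 51*√(-10)/4)) = √(-18844 + (-3570 + 51*(I*√10)/4)) = √(-18844 + (-3570 + 51*I*√10/4)) = √(-22414 + 51*I*√10/4)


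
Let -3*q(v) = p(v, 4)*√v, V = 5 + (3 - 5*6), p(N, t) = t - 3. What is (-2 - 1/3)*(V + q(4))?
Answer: 476/9 ≈ 52.889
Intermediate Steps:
p(N, t) = -3 + t
V = -22 (V = 5 + (3 - 30) = 5 - 27 = -22)
q(v) = -√v/3 (q(v) = -(-3 + 4)*√v/3 = -√v/3)
(-2 - 1/3)*(V + q(4)) = (-2 - 1/3)*(-22 - √4/3) = (-2 - 1*⅓)*(-22 - ⅓*2) = (-2 - ⅓)*(-22 - ⅔) = -7/3*(-68/3) = 476/9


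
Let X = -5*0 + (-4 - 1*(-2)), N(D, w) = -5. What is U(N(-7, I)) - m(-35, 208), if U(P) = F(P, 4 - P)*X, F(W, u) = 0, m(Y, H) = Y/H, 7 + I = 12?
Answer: 35/208 ≈ 0.16827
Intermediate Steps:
I = 5 (I = -7 + 12 = 5)
X = -2 (X = 0 + (-4 + 2) = 0 - 2 = -2)
U(P) = 0 (U(P) = 0*(-2) = 0)
U(N(-7, I)) - m(-35, 208) = 0 - (-35)/208 = 0 - 1*(-35/208) = 0 + 35/208 = 35/208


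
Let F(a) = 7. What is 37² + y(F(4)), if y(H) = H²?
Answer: 1418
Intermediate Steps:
37² + y(F(4)) = 37² + 7² = 1369 + 49 = 1418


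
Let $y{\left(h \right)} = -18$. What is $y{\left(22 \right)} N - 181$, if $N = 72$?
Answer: $-1477$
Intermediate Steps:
$y{\left(22 \right)} N - 181 = \left(-18\right) 72 - 181 = -1296 - 181 = -1477$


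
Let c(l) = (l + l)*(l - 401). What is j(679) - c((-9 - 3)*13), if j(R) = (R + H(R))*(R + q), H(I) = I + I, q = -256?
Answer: 687867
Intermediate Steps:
c(l) = 2*l*(-401 + l) (c(l) = (2*l)*(-401 + l) = 2*l*(-401 + l))
H(I) = 2*I
j(R) = 3*R*(-256 + R) (j(R) = (R + 2*R)*(R - 256) = (3*R)*(-256 + R) = 3*R*(-256 + R))
j(679) - c((-9 - 3)*13) = 3*679*(-256 + 679) - 2*(-9 - 3)*13*(-401 + (-9 - 3)*13) = 3*679*423 - 2*(-12*13)*(-401 - 12*13) = 861651 - 2*(-156)*(-401 - 156) = 861651 - 2*(-156)*(-557) = 861651 - 1*173784 = 861651 - 173784 = 687867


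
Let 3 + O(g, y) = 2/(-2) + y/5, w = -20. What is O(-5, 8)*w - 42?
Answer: 6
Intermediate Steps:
O(g, y) = -4 + y/5 (O(g, y) = -3 + (2/(-2) + y/5) = -3 + (2*(-½) + y*(⅕)) = -3 + (-1 + y/5) = -4 + y/5)
O(-5, 8)*w - 42 = (-4 + (⅕)*8)*(-20) - 42 = (-4 + 8/5)*(-20) - 42 = -12/5*(-20) - 42 = 48 - 42 = 6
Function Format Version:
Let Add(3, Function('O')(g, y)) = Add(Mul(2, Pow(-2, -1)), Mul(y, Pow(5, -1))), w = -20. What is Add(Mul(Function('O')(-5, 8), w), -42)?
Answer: 6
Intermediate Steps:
Function('O')(g, y) = Add(-4, Mul(Rational(1, 5), y)) (Function('O')(g, y) = Add(-3, Add(Mul(2, Pow(-2, -1)), Mul(y, Pow(5, -1)))) = Add(-3, Add(Mul(2, Rational(-1, 2)), Mul(y, Rational(1, 5)))) = Add(-3, Add(-1, Mul(Rational(1, 5), y))) = Add(-4, Mul(Rational(1, 5), y)))
Add(Mul(Function('O')(-5, 8), w), -42) = Add(Mul(Add(-4, Mul(Rational(1, 5), 8)), -20), -42) = Add(Mul(Add(-4, Rational(8, 5)), -20), -42) = Add(Mul(Rational(-12, 5), -20), -42) = Add(48, -42) = 6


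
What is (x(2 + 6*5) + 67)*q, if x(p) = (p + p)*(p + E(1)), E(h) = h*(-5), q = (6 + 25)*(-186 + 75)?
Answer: -6176595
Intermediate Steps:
q = -3441 (q = 31*(-111) = -3441)
E(h) = -5*h
x(p) = 2*p*(-5 + p) (x(p) = (p + p)*(p - 5*1) = (2*p)*(p - 5) = (2*p)*(-5 + p) = 2*p*(-5 + p))
(x(2 + 6*5) + 67)*q = (2*(2 + 6*5)*(-5 + (2 + 6*5)) + 67)*(-3441) = (2*(2 + 30)*(-5 + (2 + 30)) + 67)*(-3441) = (2*32*(-5 + 32) + 67)*(-3441) = (2*32*27 + 67)*(-3441) = (1728 + 67)*(-3441) = 1795*(-3441) = -6176595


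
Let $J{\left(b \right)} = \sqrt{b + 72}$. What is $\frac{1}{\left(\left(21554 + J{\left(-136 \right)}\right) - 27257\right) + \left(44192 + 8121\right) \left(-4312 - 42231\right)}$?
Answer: $- \frac{1217404831}{2964149045084277154} - \frac{2 i}{1482074522542138577} \approx -4.1071 \cdot 10^{-10} - 1.3495 \cdot 10^{-18} i$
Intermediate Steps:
$J{\left(b \right)} = \sqrt{72 + b}$
$\frac{1}{\left(\left(21554 + J{\left(-136 \right)}\right) - 27257\right) + \left(44192 + 8121\right) \left(-4312 - 42231\right)} = \frac{1}{\left(\left(21554 + \sqrt{72 - 136}\right) - 27257\right) + \left(44192 + 8121\right) \left(-4312 - 42231\right)} = \frac{1}{\left(\left(21554 + \sqrt{-64}\right) - 27257\right) + 52313 \left(-46543\right)} = \frac{1}{\left(\left(21554 + 8 i\right) - 27257\right) - 2434803959} = \frac{1}{\left(-5703 + 8 i\right) - 2434803959} = \frac{1}{-2434809662 + 8 i} = \frac{-2434809662 - 8 i}{5928298090168554308}$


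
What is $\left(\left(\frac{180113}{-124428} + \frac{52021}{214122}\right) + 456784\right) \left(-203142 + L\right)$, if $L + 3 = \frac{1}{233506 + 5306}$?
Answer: $- \frac{98401151956678740746969249}{1060435619741232} \approx -9.2793 \cdot 10^{10}$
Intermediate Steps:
$L = - \frac{716435}{238812}$ ($L = -3 + \frac{1}{233506 + 5306} = -3 + \frac{1}{238812} = - \frac{716435}{238812} \approx -3.0$)
$\left(\left(\frac{180113}{-124428} + \frac{52021}{214122}\right) + 456784\right) \left(-203142 + L\right) = \left(\left(\frac{180113}{-124428} + \frac{52021}{214122}\right) + 456784\right) \left(-203142 - \frac{716435}{238812}\right) = \left(\left(180113 \left(- \frac{1}{124428}\right) + 52021 \cdot \frac{1}{214122}\right) + 456784\right) \left(- \frac{48513463739}{238812}\right) = \left(\left(- \frac{180113}{124428} + \frac{52021}{214122}\right) + 456784\right) \left(- \frac{48513463739}{238812}\right) = \left(- \frac{5348881133}{4440462036} + 456784\right) \left(- \frac{48513463739}{238812}\right) = \frac{2028326661771091}{4440462036} \left(- \frac{48513463739}{238812}\right) = - \frac{98401151956678740746969249}{1060435619741232}$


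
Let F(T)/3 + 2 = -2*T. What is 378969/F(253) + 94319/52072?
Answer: -1632494301/6613144 ≈ -246.86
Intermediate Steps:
F(T) = -6 - 6*T (F(T) = -6 + 3*(-2*T) = -6 - 6*T)
378969/F(253) + 94319/52072 = 378969/(-6 - 6*253) + 94319/52072 = 378969/(-6 - 1518) + 94319*(1/52072) = 378969/(-1524) + 94319/52072 = 378969*(-1/1524) + 94319/52072 = -126323/508 + 94319/52072 = -1632494301/6613144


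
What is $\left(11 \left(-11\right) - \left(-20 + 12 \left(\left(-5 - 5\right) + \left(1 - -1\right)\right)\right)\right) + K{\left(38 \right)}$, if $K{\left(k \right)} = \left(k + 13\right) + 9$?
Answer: $55$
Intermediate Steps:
$K{\left(k \right)} = 22 + k$ ($K{\left(k \right)} = \left(13 + k\right) + 9 = 22 + k$)
$\left(11 \left(-11\right) - \left(-20 + 12 \left(\left(-5 - 5\right) + \left(1 - -1\right)\right)\right)\right) + K{\left(38 \right)} = \left(11 \left(-11\right) - \left(-20 + 12 \left(\left(-5 - 5\right) + \left(1 - -1\right)\right)\right)\right) + \left(22 + 38\right) = \left(-121 - \left(-20 + 12 \left(-10 + \left(1 + 1\right)\right)\right)\right) + 60 = \left(-121 - \left(-20 + 12 \left(-10 + 2\right)\right)\right) + 60 = \left(-121 + \left(\left(-12\right) \left(-8\right) + 20\right)\right) + 60 = \left(-121 + \left(96 + 20\right)\right) + 60 = \left(-121 + 116\right) + 60 = -5 + 60 = 55$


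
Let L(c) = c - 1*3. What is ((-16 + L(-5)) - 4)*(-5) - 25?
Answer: 115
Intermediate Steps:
L(c) = -3 + c (L(c) = c - 3 = -3 + c)
((-16 + L(-5)) - 4)*(-5) - 25 = ((-16 + (-3 - 5)) - 4)*(-5) - 25 = ((-16 - 8) - 4)*(-5) - 25 = (-24 - 4)*(-5) - 25 = -28*(-5) - 25 = 140 - 25 = 115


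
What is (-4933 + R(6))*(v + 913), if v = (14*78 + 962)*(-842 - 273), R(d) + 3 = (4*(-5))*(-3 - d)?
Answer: 10887896532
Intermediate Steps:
R(d) = 57 + 20*d (R(d) = -3 + (4*(-5))*(-3 - d) = -3 - 20*(-3 - d) = -3 + (60 + 20*d) = 57 + 20*d)
v = -2290210 (v = (1092 + 962)*(-1115) = 2054*(-1115) = -2290210)
(-4933 + R(6))*(v + 913) = (-4933 + (57 + 20*6))*(-2290210 + 913) = (-4933 + (57 + 120))*(-2289297) = (-4933 + 177)*(-2289297) = -4756*(-2289297) = 10887896532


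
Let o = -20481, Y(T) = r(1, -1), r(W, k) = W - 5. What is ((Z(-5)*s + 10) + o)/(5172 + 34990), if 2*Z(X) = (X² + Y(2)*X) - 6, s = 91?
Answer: -37393/80324 ≈ -0.46553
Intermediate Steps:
r(W, k) = -5 + W
Y(T) = -4 (Y(T) = -5 + 1 = -4)
Z(X) = -3 + X²/2 - 2*X (Z(X) = ((X² - 4*X) - 6)/2 = (-6 + X² - 4*X)/2 = -3 + X²/2 - 2*X)
((Z(-5)*s + 10) + o)/(5172 + 34990) = (((-3 + (½)*(-5)² - 2*(-5))*91 + 10) - 20481)/(5172 + 34990) = (((-3 + (½)*25 + 10)*91 + 10) - 20481)/40162 = (((-3 + 25/2 + 10)*91 + 10) - 20481)*(1/40162) = (((39/2)*91 + 10) - 20481)*(1/40162) = ((3549/2 + 10) - 20481)*(1/40162) = (3569/2 - 20481)*(1/40162) = -37393/2*1/40162 = -37393/80324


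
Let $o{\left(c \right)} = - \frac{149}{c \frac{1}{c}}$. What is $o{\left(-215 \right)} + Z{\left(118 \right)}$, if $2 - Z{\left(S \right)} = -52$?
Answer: $-95$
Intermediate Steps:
$Z{\left(S \right)} = 54$ ($Z{\left(S \right)} = 2 - -52 = 2 + 52 = 54$)
$o{\left(c \right)} = -149$ ($o{\left(c \right)} = - \frac{149}{1} = \left(-149\right) 1 = -149$)
$o{\left(-215 \right)} + Z{\left(118 \right)} = -149 + 54 = -95$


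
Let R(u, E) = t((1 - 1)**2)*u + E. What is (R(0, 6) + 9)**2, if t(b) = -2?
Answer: 225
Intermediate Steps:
R(u, E) = E - 2*u (R(u, E) = -2*u + E = E - 2*u)
(R(0, 6) + 9)**2 = ((6 - 2*0) + 9)**2 = ((6 + 0) + 9)**2 = (6 + 9)**2 = 15**2 = 225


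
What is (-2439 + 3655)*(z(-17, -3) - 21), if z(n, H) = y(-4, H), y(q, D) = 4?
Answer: -20672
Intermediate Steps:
z(n, H) = 4
(-2439 + 3655)*(z(-17, -3) - 21) = (-2439 + 3655)*(4 - 21) = 1216*(-17) = -20672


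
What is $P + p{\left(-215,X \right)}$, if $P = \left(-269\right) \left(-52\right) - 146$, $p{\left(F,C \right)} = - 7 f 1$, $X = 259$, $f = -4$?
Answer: $13870$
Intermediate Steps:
$p{\left(F,C \right)} = 28$ ($p{\left(F,C \right)} = \left(-7\right) \left(-4\right) 1 = 28 \cdot 1 = 28$)
$P = 13842$ ($P = 13988 - 146 = 13842$)
$P + p{\left(-215,X \right)} = 13842 + 28 = 13870$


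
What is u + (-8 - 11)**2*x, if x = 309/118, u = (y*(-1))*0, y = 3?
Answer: 111549/118 ≈ 945.33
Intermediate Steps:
u = 0 (u = (3*(-1))*0 = -3*0 = 0)
x = 309/118 (x = 309*(1/118) = 309/118 ≈ 2.6186)
u + (-8 - 11)**2*x = 0 + (-8 - 11)**2*(309/118) = 0 + (-19)**2*(309/118) = 0 + 361*(309/118) = 0 + 111549/118 = 111549/118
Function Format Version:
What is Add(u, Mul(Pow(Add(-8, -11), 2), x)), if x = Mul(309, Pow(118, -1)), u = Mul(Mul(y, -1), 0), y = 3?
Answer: Rational(111549, 118) ≈ 945.33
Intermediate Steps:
u = 0 (u = Mul(Mul(3, -1), 0) = Mul(-3, 0) = 0)
x = Rational(309, 118) (x = Mul(309, Rational(1, 118)) = Rational(309, 118) ≈ 2.6186)
Add(u, Mul(Pow(Add(-8, -11), 2), x)) = Add(0, Mul(Pow(Add(-8, -11), 2), Rational(309, 118))) = Add(0, Mul(Pow(-19, 2), Rational(309, 118))) = Add(0, Mul(361, Rational(309, 118))) = Add(0, Rational(111549, 118)) = Rational(111549, 118)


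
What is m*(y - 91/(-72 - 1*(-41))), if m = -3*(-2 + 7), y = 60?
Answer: -29265/31 ≈ -944.03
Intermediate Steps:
m = -15 (m = -3*5 = -15)
m*(y - 91/(-72 - 1*(-41))) = -15*(60 - 91/(-72 - 1*(-41))) = -15*(60 - 91/(-72 + 41)) = -15*(60 - 91/(-31)) = -15*(60 - 91*(-1/31)) = -15*(60 + 91/31) = -15*1951/31 = -29265/31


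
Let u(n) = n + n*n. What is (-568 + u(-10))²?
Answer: 228484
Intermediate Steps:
u(n) = n + n²
(-568 + u(-10))² = (-568 - 10*(1 - 10))² = (-568 - 10*(-9))² = (-568 + 90)² = (-478)² = 228484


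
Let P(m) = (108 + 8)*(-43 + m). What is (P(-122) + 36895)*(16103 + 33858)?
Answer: 887057555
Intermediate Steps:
P(m) = -4988 + 116*m (P(m) = 116*(-43 + m) = -4988 + 116*m)
(P(-122) + 36895)*(16103 + 33858) = ((-4988 + 116*(-122)) + 36895)*(16103 + 33858) = ((-4988 - 14152) + 36895)*49961 = (-19140 + 36895)*49961 = 17755*49961 = 887057555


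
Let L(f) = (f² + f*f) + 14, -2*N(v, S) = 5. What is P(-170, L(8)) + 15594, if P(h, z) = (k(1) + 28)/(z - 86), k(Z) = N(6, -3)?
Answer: 1746579/112 ≈ 15594.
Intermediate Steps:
N(v, S) = -5/2 (N(v, S) = -½*5 = -5/2)
k(Z) = -5/2
L(f) = 14 + 2*f² (L(f) = (f² + f²) + 14 = 2*f² + 14 = 14 + 2*f²)
P(h, z) = 51/(2*(-86 + z)) (P(h, z) = (-5/2 + 28)/(z - 86) = 51/(2*(-86 + z)))
P(-170, L(8)) + 15594 = 51/(2*(-86 + (14 + 2*8²))) + 15594 = 51/(2*(-86 + (14 + 2*64))) + 15594 = 51/(2*(-86 + (14 + 128))) + 15594 = 51/(2*(-86 + 142)) + 15594 = (51/2)/56 + 15594 = (51/2)*(1/56) + 15594 = 51/112 + 15594 = 1746579/112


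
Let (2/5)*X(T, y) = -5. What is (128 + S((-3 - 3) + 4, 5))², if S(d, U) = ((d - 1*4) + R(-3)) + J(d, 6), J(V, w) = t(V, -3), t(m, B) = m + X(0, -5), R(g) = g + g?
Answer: 41209/4 ≈ 10302.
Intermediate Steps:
X(T, y) = -25/2 (X(T, y) = (5/2)*(-5) = -25/2)
R(g) = 2*g
t(m, B) = -25/2 + m (t(m, B) = m - 25/2 = -25/2 + m)
J(V, w) = -25/2 + V
S(d, U) = -45/2 + 2*d (S(d, U) = ((d - 1*4) + 2*(-3)) + (-25/2 + d) = ((d - 4) - 6) + (-25/2 + d) = ((-4 + d) - 6) + (-25/2 + d) = (-10 + d) + (-25/2 + d) = -45/2 + 2*d)
(128 + S((-3 - 3) + 4, 5))² = (128 + (-45/2 + 2*((-3 - 3) + 4)))² = (128 + (-45/2 + 2*(-6 + 4)))² = (128 + (-45/2 + 2*(-2)))² = (128 + (-45/2 - 4))² = (128 - 53/2)² = (203/2)² = 41209/4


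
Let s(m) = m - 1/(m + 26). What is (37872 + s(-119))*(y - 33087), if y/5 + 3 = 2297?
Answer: -75897935510/93 ≈ -8.1611e+8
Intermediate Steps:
y = 11470 (y = -15 + 5*2297 = -15 + 11485 = 11470)
s(m) = m - 1/(26 + m)
(37872 + s(-119))*(y - 33087) = (37872 + (-1 + (-119)**2 + 26*(-119))/(26 - 119))*(11470 - 33087) = (37872 + (-1 + 14161 - 3094)/(-93))*(-21617) = (37872 - 1/93*11066)*(-21617) = (37872 - 11066/93)*(-21617) = (3511030/93)*(-21617) = -75897935510/93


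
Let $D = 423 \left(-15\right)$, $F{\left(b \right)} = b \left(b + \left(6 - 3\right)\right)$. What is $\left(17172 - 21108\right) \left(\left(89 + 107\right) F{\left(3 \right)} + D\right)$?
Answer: $11087712$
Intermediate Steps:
$F{\left(b \right)} = b \left(3 + b\right)$ ($F{\left(b \right)} = b \left(b + 3\right) = b \left(3 + b\right)$)
$D = -6345$
$\left(17172 - 21108\right) \left(\left(89 + 107\right) F{\left(3 \right)} + D\right) = \left(17172 - 21108\right) \left(\left(89 + 107\right) 3 \left(3 + 3\right) - 6345\right) = - 3936 \left(196 \cdot 3 \cdot 6 - 6345\right) = - 3936 \left(196 \cdot 18 - 6345\right) = - 3936 \left(3528 - 6345\right) = \left(-3936\right) \left(-2817\right) = 11087712$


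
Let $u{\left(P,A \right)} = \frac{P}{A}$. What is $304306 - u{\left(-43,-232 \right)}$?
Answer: $\frac{70598949}{232} \approx 3.0431 \cdot 10^{5}$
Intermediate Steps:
$304306 - u{\left(-43,-232 \right)} = 304306 - - \frac{43}{-232} = 304306 - \left(-43\right) \left(- \frac{1}{232}\right) = 304306 - \frac{43}{232} = \frac{70598949}{232}$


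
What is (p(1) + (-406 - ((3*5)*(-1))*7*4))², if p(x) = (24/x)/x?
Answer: 1444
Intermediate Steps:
p(x) = 24/x²
(p(1) + (-406 - ((3*5)*(-1))*7*4))² = (24/1² + (-406 - ((3*5)*(-1))*7*4))² = (24*1 + (-406 - (15*(-1))*7*4))² = (24 + (-406 - (-15*7)*4))² = (24 + (-406 - (-105)*4))² = (24 + (-406 - 1*(-420)))² = (24 + (-406 + 420))² = (24 + 14)² = 38² = 1444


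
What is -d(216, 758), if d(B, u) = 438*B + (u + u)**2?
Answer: -2392864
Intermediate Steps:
d(B, u) = 4*u**2 + 438*B (d(B, u) = 438*B + (2*u)**2 = 438*B + 4*u**2 = 4*u**2 + 438*B)
-d(216, 758) = -(4*758**2 + 438*216) = -(4*574564 + 94608) = -(2298256 + 94608) = -1*2392864 = -2392864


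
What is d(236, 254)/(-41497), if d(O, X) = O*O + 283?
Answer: -55979/41497 ≈ -1.3490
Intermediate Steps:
d(O, X) = 283 + O**2 (d(O, X) = O**2 + 283 = 283 + O**2)
d(236, 254)/(-41497) = (283 + 236**2)/(-41497) = (283 + 55696)*(-1/41497) = 55979*(-1/41497) = -55979/41497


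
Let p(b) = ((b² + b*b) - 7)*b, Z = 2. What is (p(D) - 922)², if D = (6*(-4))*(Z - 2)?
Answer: 850084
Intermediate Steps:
D = 0 (D = (6*(-4))*(2 - 2) = -24*0 = 0)
p(b) = b*(-7 + 2*b²) (p(b) = ((b² + b²) - 7)*b = (2*b² - 7)*b = (-7 + 2*b²)*b = b*(-7 + 2*b²))
(p(D) - 922)² = (0*(-7 + 2*0²) - 922)² = (0*(-7 + 2*0) - 922)² = (0*(-7 + 0) - 922)² = (0*(-7) - 922)² = (0 - 922)² = (-922)² = 850084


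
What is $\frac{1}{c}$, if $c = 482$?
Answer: $\frac{1}{482} \approx 0.0020747$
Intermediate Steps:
$\frac{1}{c} = \frac{1}{482}$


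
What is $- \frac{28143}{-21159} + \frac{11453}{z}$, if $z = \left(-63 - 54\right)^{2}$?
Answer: $\frac{5363962}{2475603} \approx 2.1667$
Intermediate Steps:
$z = 13689$ ($z = \left(-117\right)^{2} = 13689$)
$- \frac{28143}{-21159} + \frac{11453}{z} = - \frac{28143}{-21159} + \frac{11453}{13689} = \left(-28143\right) \left(- \frac{1}{21159}\right) + 11453 \cdot \frac{1}{13689} = \frac{3127}{2351} + \frac{881}{1053} = \frac{5363962}{2475603}$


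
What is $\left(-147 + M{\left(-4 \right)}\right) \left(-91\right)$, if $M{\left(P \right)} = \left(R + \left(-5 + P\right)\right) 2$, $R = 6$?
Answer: $13923$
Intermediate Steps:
$M{\left(P \right)} = 2 + 2 P$ ($M{\left(P \right)} = \left(6 + \left(-5 + P\right)\right) 2 = \left(1 + P\right) 2 = 2 + 2 P$)
$\left(-147 + M{\left(-4 \right)}\right) \left(-91\right) = \left(-147 + \left(2 + 2 \left(-4\right)\right)\right) \left(-91\right) = \left(-147 + \left(2 - 8\right)\right) \left(-91\right) = \left(-147 - 6\right) \left(-91\right) = \left(-153\right) \left(-91\right) = 13923$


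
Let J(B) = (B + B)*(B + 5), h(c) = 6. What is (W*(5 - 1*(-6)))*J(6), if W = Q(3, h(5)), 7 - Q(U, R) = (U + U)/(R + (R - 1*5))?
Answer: 62436/7 ≈ 8919.4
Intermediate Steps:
Q(U, R) = 7 - 2*U/(-5 + 2*R) (Q(U, R) = 7 - (U + U)/(R + (R - 1*5)) = 7 - 2*U/(R + (R - 5)) = 7 - 2*U/(R + (-5 + R)) = 7 - 2*U/(-5 + 2*R))
J(B) = 2*B*(5 + B) (J(B) = (2*B)*(5 + B) = 2*B*(5 + B))
W = 43/7 (W = (-35 - 2*3 + 14*6)/(-5 + 2*6) = (-35 - 6 + 84)/(-5 + 12) = 43/7 ≈ 6.1429)
(W*(5 - 1*(-6)))*J(6) = (43*(5 - 1*(-6))/7)*(2*6*(5 + 6)) = (43*(5 + 6)/7)*(2*6*11) = ((43/7)*11)*132 = (473/7)*132 = 62436/7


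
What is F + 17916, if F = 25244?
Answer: 43160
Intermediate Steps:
F + 17916 = 25244 + 17916 = 43160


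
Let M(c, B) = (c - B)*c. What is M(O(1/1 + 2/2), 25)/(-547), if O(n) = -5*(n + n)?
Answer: -900/547 ≈ -1.6453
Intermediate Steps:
O(n) = -10*n
M(c, B) = c*(c - B)
M(O(1/1 + 2/2), 25)/(-547) = ((-10*(1/1 + 2/2))*(-10*(1/1 + 2/2) - 1*25))/(-547) = ((-10*(1*1 + 2*(½)))*(-10*(1*1 + 2*(½)) - 25))*(-1/547) = ((-10*(1 + 1))*(-10*(1 + 1) - 25))*(-1/547) = ((-10*2)*(-10*2 - 25))*(-1/547) = -20*(-20 - 25)*(-1/547) = -20*(-45)*(-1/547) = 900*(-1/547) = -900/547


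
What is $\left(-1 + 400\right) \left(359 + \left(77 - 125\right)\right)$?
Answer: $124089$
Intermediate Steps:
$\left(-1 + 400\right) \left(359 + \left(77 - 125\right)\right) = 399 \left(359 - 48\right) = 399 \cdot 311 = 124089$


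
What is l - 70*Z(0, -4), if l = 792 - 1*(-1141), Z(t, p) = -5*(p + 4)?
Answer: 1933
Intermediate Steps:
Z(t, p) = -20 - 5*p (Z(t, p) = -5*(4 + p) = -20 - 5*p)
l = 1933 (l = 792 + 1141 = 1933)
l - 70*Z(0, -4) = 1933 - 70*(-20 - 5*(-4)) = 1933 - 70*(-20 + 20) = 1933 - 70*0 = 1933 + 0 = 1933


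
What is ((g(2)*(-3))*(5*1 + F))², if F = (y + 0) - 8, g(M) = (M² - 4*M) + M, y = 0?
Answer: 324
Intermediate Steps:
g(M) = M² - 3*M
F = -8 (F = (0 + 0) - 8 = 0 - 8 = -8)
((g(2)*(-3))*(5*1 + F))² = (((2*(-3 + 2))*(-3))*(5*1 - 8))² = (((2*(-1))*(-3))*(5 - 8))² = (-2*(-3)*(-3))² = (6*(-3))² = (-18)² = 324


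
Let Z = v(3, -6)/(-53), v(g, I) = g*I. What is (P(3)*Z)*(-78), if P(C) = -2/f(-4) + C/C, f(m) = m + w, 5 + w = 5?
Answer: -2106/53 ≈ -39.736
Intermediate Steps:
w = 0 (w = -5 + 5 = 0)
v(g, I) = I*g
Z = 18/53 (Z = -6*3/(-53) = -18*(-1/53) = 18/53 ≈ 0.33962)
f(m) = m (f(m) = m + 0 = m)
P(C) = 3/2 (P(C) = -2/(-4) + C/C = -2*(-1/4) + 1 = 1/2 + 1 = 3/2)
(P(3)*Z)*(-78) = ((3/2)*(18/53))*(-78) = (27/53)*(-78) = -2106/53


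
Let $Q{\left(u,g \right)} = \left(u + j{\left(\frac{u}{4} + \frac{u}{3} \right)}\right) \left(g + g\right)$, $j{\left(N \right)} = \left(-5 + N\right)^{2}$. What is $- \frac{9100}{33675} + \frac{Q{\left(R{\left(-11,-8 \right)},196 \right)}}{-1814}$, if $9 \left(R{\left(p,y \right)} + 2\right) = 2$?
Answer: $- \frac{2304351056}{296880147} \approx -7.7619$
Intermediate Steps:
$R{\left(p,y \right)} = - \frac{16}{9}$ ($R{\left(p,y \right)} = -2 + \frac{1}{9} \cdot 2 = -2 + \frac{2}{9} = - \frac{16}{9}$)
$Q{\left(u,g \right)} = 2 g \left(u + \left(-5 + \frac{7 u}{12}\right)^{2}\right)$ ($Q{\left(u,g \right)} = \left(u + \left(-5 + \left(\frac{u}{4} + \frac{u}{3}\right)\right)^{2}\right) \left(g + g\right) = \left(u + \left(-5 + \left(u \frac{1}{4} + u \frac{1}{3}\right)\right)^{2}\right) 2 g = \left(u + \left(-5 + \left(\frac{u}{4} + \frac{u}{3}\right)\right)^{2}\right) 2 g = \left(u + \left(-5 + \frac{7 u}{12}\right)^{2}\right) 2 g = 2 g \left(u + \left(-5 + \frac{7 u}{12}\right)^{2}\right)$)
$- \frac{9100}{33675} + \frac{Q{\left(R{\left(-11,-8 \right)},196 \right)}}{-1814} = - \frac{9100}{33675} + \frac{\frac{1}{72} \cdot 196 \left(\left(-60 + 7 \left(- \frac{16}{9}\right)\right)^{2} + 144 \left(- \frac{16}{9}\right)\right)}{-1814} = \left(-9100\right) \frac{1}{33675} + \frac{1}{72} \cdot 196 \left(\left(-60 - \frac{112}{9}\right)^{2} - 256\right) \left(- \frac{1}{1814}\right) = - \frac{364}{1347} + \frac{1}{72} \cdot 196 \left(\left(- \frac{652}{9}\right)^{2} - 256\right) \left(- \frac{1}{1814}\right) = - \frac{364}{1347} + \frac{1}{72} \cdot 196 \left(\frac{425104}{81} - 256\right) \left(- \frac{1}{1814}\right) = - \frac{364}{1347} + \frac{1}{72} \cdot 196 \cdot \frac{404368}{81} \left(- \frac{1}{1814}\right) = - \frac{364}{1347} + \frac{9907016}{729} \left(- \frac{1}{1814}\right) = - \frac{364}{1347} - \frac{4953508}{661203} = - \frac{2304351056}{296880147}$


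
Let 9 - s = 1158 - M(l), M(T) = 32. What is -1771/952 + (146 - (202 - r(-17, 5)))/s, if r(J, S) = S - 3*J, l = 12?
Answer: -253/136 ≈ -1.8603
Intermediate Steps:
s = -1117 (s = 9 - (1158 - 1*32) = 9 - (1158 - 32) = 9 - 1*1126 = 9 - 1126 = -1117)
-1771/952 + (146 - (202 - r(-17, 5)))/s = -1771/952 + (146 - (202 - (5 - 3*(-17))))/(-1117) = -1771*1/952 + (146 - (202 - (5 + 51)))*(-1/1117) = -253/136 + (146 - (202 - 1*56))*(-1/1117) = -253/136 + (146 - (202 - 56))*(-1/1117) = -253/136 + (146 - 1*146)*(-1/1117) = -253/136 + (146 - 146)*(-1/1117) = -253/136 + 0*(-1/1117) = -253/136 + 0 = -253/136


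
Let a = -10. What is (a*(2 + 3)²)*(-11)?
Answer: 2750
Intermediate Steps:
(a*(2 + 3)²)*(-11) = -10*(2 + 3)²*(-11) = -10*5²*(-11) = -10*25*(-11) = -250*(-11) = 2750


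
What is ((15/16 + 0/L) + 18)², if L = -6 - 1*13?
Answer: 91809/256 ≈ 358.63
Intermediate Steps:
L = -19 (L = -6 - 13 = -19)
((15/16 + 0/L) + 18)² = ((15/16 + 0/(-19)) + 18)² = ((15*(1/16) + 0*(-1/19)) + 18)² = ((15/16 + 0) + 18)² = (15/16 + 18)² = (303/16)² = 91809/256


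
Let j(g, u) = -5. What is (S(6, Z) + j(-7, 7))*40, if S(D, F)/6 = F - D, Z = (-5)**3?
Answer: -31640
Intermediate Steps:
Z = -125
S(D, F) = -6*D + 6*F (S(D, F) = 6*(F - D) = -6*D + 6*F)
(S(6, Z) + j(-7, 7))*40 = ((-6*6 + 6*(-125)) - 5)*40 = ((-36 - 750) - 5)*40 = (-786 - 5)*40 = -791*40 = -31640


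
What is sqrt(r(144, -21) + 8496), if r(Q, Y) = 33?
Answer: sqrt(8529) ≈ 92.353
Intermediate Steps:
sqrt(r(144, -21) + 8496) = sqrt(33 + 8496) = sqrt(8529)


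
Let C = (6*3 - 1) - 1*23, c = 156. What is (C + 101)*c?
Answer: 14820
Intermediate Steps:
C = -6 (C = (18 - 1) - 23 = 17 - 23 = -6)
(C + 101)*c = (-6 + 101)*156 = 95*156 = 14820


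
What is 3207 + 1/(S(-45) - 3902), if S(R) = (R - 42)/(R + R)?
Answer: 375318387/117031 ≈ 3207.0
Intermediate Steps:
S(R) = (-42 + R)/(2*R) (S(R) = (-42 + R)/((2*R)) = (-42 + R)*(1/(2*R)) = (-42 + R)/(2*R))
3207 + 1/(S(-45) - 3902) = 3207 + 1/((1/2)*(-42 - 45)/(-45) - 3902) = 3207 + 1/((1/2)*(-1/45)*(-87) - 3902) = 3207 + 1/(29/30 - 3902) = 3207 + 1/(-117031/30) = 3207 - 30/117031 = 375318387/117031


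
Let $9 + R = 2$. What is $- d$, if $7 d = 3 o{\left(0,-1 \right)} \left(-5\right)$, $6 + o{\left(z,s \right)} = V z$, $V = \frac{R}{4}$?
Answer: $- \frac{90}{7} \approx -12.857$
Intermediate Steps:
$R = -7$ ($R = -9 + 2 = -7$)
$V = - \frac{7}{4} \approx -1.75$
$o{\left(z,s \right)} = -6 - \frac{7 z}{4}$
$d = \frac{90}{7}$ ($d = \frac{3 \left(-6 - 0\right) \left(-5\right)}{7} = \frac{3 \left(-6 + 0\right) \left(-5\right)}{7} = \frac{3 \left(-6\right) \left(-5\right)}{7} = \frac{\left(-18\right) \left(-5\right)}{7} = \frac{1}{7} \cdot 90 = \frac{90}{7} \approx 12.857$)
$- d = \left(-1\right) \frac{90}{7} = - \frac{90}{7}$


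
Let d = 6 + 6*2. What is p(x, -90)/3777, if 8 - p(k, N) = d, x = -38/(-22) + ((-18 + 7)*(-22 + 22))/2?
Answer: -10/3777 ≈ -0.0026476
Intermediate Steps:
d = 18 (d = 6 + 12 = 18)
x = 19/11 (x = -38*(-1/22) - 11*0*(1/2) = 19/11 + 0*(1/2) = 19/11 + 0 = 19/11 ≈ 1.7273)
p(k, N) = -10 (p(k, N) = 8 - 1*18 = 8 - 18 = -10)
p(x, -90)/3777 = -10/3777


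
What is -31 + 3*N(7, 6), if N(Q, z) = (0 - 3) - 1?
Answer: -43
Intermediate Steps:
N(Q, z) = -4 (N(Q, z) = -3 - 1 = -4)
-31 + 3*N(7, 6) = -31 + 3*(-4) = -31 - 12 = -43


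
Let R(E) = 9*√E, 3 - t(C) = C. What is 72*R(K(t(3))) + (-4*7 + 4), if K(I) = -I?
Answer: -24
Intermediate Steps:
t(C) = 3 - C
72*R(K(t(3))) + (-4*7 + 4) = 72*(9*√(-(3 - 1*3))) + (-4*7 + 4) = 72*(9*√(-(3 - 3))) + (-28 + 4) = 72*(9*√(-1*0)) - 24 = 72*(9*√0) - 24 = 72*(9*0) - 24 = 72*0 - 24 = 0 - 24 = -24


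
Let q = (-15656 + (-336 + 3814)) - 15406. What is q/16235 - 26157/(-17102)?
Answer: -2769569/16332410 ≈ -0.16957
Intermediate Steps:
q = -27584 (q = (-15656 + 3478) - 15406 = -12178 - 15406 = -27584)
q/16235 - 26157/(-17102) = -27584/16235 - 26157/(-17102) = -27584*1/16235 - 26157*(-1/17102) = -27584/16235 + 26157/17102 = -2769569/16332410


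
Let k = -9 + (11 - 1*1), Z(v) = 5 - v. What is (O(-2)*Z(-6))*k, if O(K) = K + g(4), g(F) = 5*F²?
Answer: 858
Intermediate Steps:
O(K) = 80 + K (O(K) = K + 5*4² = K + 5*16 = K + 80 = 80 + K)
k = 1 (k = -9 + (11 - 1) = -9 + 10 = 1)
(O(-2)*Z(-6))*k = ((80 - 2)*(5 - 1*(-6)))*1 = (78*(5 + 6))*1 = (78*11)*1 = 858*1 = 858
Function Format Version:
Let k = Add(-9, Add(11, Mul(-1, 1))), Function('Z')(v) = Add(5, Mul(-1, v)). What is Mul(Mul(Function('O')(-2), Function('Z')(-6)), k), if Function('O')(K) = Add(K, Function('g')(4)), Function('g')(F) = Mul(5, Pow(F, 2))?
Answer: 858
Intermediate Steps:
Function('O')(K) = Add(80, K) (Function('O')(K) = Add(K, Mul(5, Pow(4, 2))) = Add(K, Mul(5, 16)) = Add(K, 80) = Add(80, K))
k = 1 (k = Add(-9, Add(11, -1)) = Add(-9, 10) = 1)
Mul(Mul(Function('O')(-2), Function('Z')(-6)), k) = Mul(Mul(Add(80, -2), Add(5, Mul(-1, -6))), 1) = Mul(Mul(78, Add(5, 6)), 1) = Mul(Mul(78, 11), 1) = Mul(858, 1) = 858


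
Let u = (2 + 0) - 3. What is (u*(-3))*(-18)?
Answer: -54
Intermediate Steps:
u = -1 (u = 2 - 3 = -1)
(u*(-3))*(-18) = -1*(-3)*(-18) = 3*(-18) = -54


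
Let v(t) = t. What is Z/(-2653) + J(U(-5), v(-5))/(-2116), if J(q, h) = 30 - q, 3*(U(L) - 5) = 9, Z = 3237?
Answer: -3453929/2806874 ≈ -1.2305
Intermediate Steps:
U(L) = 8 (U(L) = 5 + (⅓)*9 = 5 + 3 = 8)
Z/(-2653) + J(U(-5), v(-5))/(-2116) = 3237/(-2653) + (30 - 1*8)/(-2116) = 3237*(-1/2653) + (30 - 8)*(-1/2116) = -3237/2653 + 22*(-1/2116) = -3237/2653 - 11/1058 = -3453929/2806874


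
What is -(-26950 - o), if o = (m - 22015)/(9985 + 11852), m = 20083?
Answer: 196168406/7279 ≈ 26950.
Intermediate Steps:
o = -644/7279 (o = (20083 - 22015)/(9985 + 11852) = -1932/21837 = -1932*1/21837 = -644/7279 ≈ -0.088474)
-(-26950 - o) = -(-26950 - 1*(-644/7279)) = -(-26950 + 644/7279) = -1*(-196168406/7279) = 196168406/7279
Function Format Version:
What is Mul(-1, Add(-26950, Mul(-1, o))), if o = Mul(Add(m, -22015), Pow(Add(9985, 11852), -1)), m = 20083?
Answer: Rational(196168406, 7279) ≈ 26950.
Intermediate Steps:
o = Rational(-644, 7279) (o = Mul(Add(20083, -22015), Pow(Add(9985, 11852), -1)) = Mul(-1932, Pow(21837, -1)) = Mul(-1932, Rational(1, 21837)) = Rational(-644, 7279) ≈ -0.088474)
Mul(-1, Add(-26950, Mul(-1, o))) = Mul(-1, Add(-26950, Mul(-1, Rational(-644, 7279)))) = Mul(-1, Add(-26950, Rational(644, 7279))) = Mul(-1, Rational(-196168406, 7279)) = Rational(196168406, 7279)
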